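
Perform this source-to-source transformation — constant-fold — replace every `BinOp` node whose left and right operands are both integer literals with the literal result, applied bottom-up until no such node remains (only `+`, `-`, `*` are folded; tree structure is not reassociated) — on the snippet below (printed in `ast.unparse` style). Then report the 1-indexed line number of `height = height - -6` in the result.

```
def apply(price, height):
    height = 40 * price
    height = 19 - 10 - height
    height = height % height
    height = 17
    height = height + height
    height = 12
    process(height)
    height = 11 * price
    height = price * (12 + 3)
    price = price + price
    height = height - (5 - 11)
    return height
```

12

Transformed code:
def apply(price, height):
    height = 40 * price
    height = 9 - height
    height = height % height
    height = 17
    height = height + height
    height = 12
    process(height)
    height = 11 * price
    height = price * 15
    price = price + price
    height = height - -6
    return height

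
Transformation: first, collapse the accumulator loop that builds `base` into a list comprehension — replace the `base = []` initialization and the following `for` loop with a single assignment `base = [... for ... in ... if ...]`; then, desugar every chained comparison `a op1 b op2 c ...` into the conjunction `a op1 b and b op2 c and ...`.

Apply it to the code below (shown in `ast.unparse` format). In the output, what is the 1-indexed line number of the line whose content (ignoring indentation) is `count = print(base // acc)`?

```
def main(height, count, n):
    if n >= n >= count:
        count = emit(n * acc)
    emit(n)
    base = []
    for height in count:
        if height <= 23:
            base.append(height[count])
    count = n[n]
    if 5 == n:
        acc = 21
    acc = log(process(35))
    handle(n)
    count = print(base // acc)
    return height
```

Transformed code:
def main(height, count, n):
    if n >= n and n >= count:
        count = emit(n * acc)
    emit(n)
    base = [height[count] for height in count if height <= 23]
    count = n[n]
    if 5 == n:
        acc = 21
    acc = log(process(35))
    handle(n)
    count = print(base // acc)
    return height

11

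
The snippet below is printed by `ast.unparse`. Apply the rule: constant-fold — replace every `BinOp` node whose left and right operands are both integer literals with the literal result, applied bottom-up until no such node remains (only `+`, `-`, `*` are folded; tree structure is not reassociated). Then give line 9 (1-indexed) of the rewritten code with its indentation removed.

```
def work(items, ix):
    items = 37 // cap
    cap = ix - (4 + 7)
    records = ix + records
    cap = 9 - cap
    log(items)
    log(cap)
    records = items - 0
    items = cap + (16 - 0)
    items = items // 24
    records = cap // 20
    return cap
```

Transformed code:
def work(items, ix):
    items = 37 // cap
    cap = ix - 11
    records = ix + records
    cap = 9 - cap
    log(items)
    log(cap)
    records = items - 0
    items = cap + 16
    items = items // 24
    records = cap // 20
    return cap

items = cap + 16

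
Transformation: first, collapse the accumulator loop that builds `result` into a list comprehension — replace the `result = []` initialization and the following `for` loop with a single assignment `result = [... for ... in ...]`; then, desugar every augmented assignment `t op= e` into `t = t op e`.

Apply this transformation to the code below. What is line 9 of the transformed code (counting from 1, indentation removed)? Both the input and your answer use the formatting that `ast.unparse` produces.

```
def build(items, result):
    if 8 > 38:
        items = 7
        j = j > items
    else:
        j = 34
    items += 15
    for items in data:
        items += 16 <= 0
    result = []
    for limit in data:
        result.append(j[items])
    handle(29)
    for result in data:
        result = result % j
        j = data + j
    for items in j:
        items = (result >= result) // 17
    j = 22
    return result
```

Transformed code:
def build(items, result):
    if 8 > 38:
        items = 7
        j = j > items
    else:
        j = 34
    items = items + 15
    for items in data:
        items = items + (16 <= 0)
    result = [j[items] for limit in data]
    handle(29)
    for result in data:
        result = result % j
        j = data + j
    for items in j:
        items = (result >= result) // 17
    j = 22
    return result

items = items + (16 <= 0)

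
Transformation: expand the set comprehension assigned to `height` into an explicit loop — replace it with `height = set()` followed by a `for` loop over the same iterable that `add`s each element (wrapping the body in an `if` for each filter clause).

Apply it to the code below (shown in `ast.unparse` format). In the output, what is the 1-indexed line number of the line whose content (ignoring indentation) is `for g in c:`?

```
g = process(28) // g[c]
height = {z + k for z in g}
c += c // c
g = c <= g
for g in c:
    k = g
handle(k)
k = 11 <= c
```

Transformed code:
g = process(28) // g[c]
height = set()
for z in g:
    height.add(z + k)
c += c // c
g = c <= g
for g in c:
    k = g
handle(k)
k = 11 <= c

7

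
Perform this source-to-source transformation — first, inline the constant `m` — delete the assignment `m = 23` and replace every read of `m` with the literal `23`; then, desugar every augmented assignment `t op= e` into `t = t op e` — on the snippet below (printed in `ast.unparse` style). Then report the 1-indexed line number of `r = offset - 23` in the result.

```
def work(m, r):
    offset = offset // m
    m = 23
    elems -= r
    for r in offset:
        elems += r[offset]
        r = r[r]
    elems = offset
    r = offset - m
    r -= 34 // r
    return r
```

Transformed code:
def work(m, r):
    offset = offset // 23
    elems = elems - r
    for r in offset:
        elems = elems + r[offset]
        r = r[r]
    elems = offset
    r = offset - 23
    r = r - 34 // r
    return r

8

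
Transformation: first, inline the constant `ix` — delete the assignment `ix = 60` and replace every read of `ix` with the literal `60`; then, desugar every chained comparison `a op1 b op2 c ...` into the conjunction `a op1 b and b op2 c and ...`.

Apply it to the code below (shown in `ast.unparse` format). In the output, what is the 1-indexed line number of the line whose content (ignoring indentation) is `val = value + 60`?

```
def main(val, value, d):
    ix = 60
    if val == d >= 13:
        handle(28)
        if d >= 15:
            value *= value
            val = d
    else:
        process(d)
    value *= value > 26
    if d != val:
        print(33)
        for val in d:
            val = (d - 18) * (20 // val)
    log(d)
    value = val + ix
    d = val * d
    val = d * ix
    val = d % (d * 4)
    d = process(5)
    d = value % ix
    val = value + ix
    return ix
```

21

Transformed code:
def main(val, value, d):
    if val == d and d >= 13:
        handle(28)
        if d >= 15:
            value *= value
            val = d
    else:
        process(d)
    value *= value > 26
    if d != val:
        print(33)
        for val in d:
            val = (d - 18) * (20 // val)
    log(d)
    value = val + 60
    d = val * d
    val = d * 60
    val = d % (d * 4)
    d = process(5)
    d = value % 60
    val = value + 60
    return 60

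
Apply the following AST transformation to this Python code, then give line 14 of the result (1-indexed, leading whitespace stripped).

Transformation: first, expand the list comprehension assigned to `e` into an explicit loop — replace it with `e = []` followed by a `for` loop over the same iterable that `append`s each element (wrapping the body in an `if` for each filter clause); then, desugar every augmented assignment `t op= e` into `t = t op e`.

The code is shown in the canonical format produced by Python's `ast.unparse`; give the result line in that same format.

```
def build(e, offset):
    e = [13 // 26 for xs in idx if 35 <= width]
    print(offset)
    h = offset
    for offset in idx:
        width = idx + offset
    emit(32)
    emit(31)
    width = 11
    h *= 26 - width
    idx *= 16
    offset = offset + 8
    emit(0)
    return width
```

Transformed code:
def build(e, offset):
    e = []
    for xs in idx:
        if 35 <= width:
            e.append(13 // 26)
    print(offset)
    h = offset
    for offset in idx:
        width = idx + offset
    emit(32)
    emit(31)
    width = 11
    h = h * (26 - width)
    idx = idx * 16
    offset = offset + 8
    emit(0)
    return width

idx = idx * 16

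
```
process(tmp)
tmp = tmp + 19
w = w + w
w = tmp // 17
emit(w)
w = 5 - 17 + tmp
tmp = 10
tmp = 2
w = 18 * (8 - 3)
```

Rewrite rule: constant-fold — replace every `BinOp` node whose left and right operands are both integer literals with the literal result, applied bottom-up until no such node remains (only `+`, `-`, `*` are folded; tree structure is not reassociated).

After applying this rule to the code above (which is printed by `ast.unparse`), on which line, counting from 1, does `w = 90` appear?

Transformed code:
process(tmp)
tmp = tmp + 19
w = w + w
w = tmp // 17
emit(w)
w = -12 + tmp
tmp = 10
tmp = 2
w = 90

9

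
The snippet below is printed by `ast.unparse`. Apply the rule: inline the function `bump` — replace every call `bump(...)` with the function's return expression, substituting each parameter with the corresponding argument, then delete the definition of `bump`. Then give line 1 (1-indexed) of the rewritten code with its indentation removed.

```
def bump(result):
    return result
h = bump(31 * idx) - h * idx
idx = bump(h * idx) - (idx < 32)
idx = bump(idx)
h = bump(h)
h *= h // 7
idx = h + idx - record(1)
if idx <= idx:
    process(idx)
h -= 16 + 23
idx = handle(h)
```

h = 31 * idx - h * idx

Transformed code:
h = 31 * idx - h * idx
idx = h * idx - (idx < 32)
idx = idx
h = h
h *= h // 7
idx = h + idx - record(1)
if idx <= idx:
    process(idx)
h -= 16 + 23
idx = handle(h)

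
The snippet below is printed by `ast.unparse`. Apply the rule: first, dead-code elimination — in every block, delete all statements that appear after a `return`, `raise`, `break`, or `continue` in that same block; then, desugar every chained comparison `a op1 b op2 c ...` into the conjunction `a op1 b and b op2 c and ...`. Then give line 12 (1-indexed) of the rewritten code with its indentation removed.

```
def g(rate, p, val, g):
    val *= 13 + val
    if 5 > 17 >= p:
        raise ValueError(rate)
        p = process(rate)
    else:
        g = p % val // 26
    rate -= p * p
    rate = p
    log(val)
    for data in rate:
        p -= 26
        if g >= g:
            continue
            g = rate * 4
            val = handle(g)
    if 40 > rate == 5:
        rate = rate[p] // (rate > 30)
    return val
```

Transformed code:
def g(rate, p, val, g):
    val *= 13 + val
    if 5 > 17 and 17 >= p:
        raise ValueError(rate)
    else:
        g = p % val // 26
    rate -= p * p
    rate = p
    log(val)
    for data in rate:
        p -= 26
        if g >= g:
            continue
    if 40 > rate and rate == 5:
        rate = rate[p] // (rate > 30)
    return val

if g >= g:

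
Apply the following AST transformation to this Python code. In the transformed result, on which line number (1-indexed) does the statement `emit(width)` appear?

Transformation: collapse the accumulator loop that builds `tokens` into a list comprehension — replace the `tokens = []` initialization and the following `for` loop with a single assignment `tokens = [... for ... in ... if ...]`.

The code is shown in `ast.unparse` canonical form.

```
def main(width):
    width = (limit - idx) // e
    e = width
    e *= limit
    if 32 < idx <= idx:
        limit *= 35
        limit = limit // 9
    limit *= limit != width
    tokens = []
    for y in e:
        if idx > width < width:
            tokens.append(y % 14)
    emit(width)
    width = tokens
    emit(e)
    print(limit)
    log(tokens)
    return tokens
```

10

Transformed code:
def main(width):
    width = (limit - idx) // e
    e = width
    e *= limit
    if 32 < idx <= idx:
        limit *= 35
        limit = limit // 9
    limit *= limit != width
    tokens = [y % 14 for y in e if idx > width < width]
    emit(width)
    width = tokens
    emit(e)
    print(limit)
    log(tokens)
    return tokens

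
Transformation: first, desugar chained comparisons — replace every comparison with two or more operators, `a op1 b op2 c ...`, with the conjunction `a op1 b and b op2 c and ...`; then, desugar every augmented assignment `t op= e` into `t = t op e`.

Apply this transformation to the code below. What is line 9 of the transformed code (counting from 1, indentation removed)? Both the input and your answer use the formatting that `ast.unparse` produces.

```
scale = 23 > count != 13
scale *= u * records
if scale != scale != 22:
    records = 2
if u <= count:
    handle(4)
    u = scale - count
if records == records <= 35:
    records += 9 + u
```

records = records + (9 + u)

Transformed code:
scale = 23 > count and count != 13
scale = scale * (u * records)
if scale != scale and scale != 22:
    records = 2
if u <= count:
    handle(4)
    u = scale - count
if records == records and records <= 35:
    records = records + (9 + u)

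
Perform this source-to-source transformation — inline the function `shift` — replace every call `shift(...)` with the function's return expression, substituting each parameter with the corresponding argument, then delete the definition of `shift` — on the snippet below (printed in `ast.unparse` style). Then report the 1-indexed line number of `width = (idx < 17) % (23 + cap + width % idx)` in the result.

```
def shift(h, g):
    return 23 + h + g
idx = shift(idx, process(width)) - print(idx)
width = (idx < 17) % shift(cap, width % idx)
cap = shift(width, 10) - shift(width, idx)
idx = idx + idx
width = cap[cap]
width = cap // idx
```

Transformed code:
idx = 23 + idx + process(width) - print(idx)
width = (idx < 17) % (23 + cap + width % idx)
cap = 23 + width + 10 - (23 + width + idx)
idx = idx + idx
width = cap[cap]
width = cap // idx

2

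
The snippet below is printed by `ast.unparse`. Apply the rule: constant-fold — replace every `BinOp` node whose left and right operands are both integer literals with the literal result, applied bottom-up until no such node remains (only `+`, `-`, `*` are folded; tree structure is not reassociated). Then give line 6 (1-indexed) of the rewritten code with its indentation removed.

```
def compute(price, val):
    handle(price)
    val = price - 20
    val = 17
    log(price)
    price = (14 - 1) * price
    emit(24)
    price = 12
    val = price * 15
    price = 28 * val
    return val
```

price = 13 * price

Transformed code:
def compute(price, val):
    handle(price)
    val = price - 20
    val = 17
    log(price)
    price = 13 * price
    emit(24)
    price = 12
    val = price * 15
    price = 28 * val
    return val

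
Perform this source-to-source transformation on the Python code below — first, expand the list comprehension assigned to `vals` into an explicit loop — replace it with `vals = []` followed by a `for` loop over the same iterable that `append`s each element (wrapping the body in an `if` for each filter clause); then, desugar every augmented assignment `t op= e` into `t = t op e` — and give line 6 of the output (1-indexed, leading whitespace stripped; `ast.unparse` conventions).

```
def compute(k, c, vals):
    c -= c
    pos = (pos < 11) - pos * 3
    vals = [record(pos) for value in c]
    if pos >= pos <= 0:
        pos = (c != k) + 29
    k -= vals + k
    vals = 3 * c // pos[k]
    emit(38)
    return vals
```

Transformed code:
def compute(k, c, vals):
    c = c - c
    pos = (pos < 11) - pos * 3
    vals = []
    for value in c:
        vals.append(record(pos))
    if pos >= pos <= 0:
        pos = (c != k) + 29
    k = k - (vals + k)
    vals = 3 * c // pos[k]
    emit(38)
    return vals

vals.append(record(pos))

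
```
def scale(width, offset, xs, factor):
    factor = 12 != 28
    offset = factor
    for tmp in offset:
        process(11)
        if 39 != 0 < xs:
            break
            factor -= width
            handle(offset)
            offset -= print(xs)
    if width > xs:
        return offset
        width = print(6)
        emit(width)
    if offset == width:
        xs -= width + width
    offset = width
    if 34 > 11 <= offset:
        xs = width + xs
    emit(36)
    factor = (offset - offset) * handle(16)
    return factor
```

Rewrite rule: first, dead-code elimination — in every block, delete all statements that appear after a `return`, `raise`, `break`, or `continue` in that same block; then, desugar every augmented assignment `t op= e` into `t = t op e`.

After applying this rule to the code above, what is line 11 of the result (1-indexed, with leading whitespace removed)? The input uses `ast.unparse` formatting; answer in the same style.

Transformed code:
def scale(width, offset, xs, factor):
    factor = 12 != 28
    offset = factor
    for tmp in offset:
        process(11)
        if 39 != 0 < xs:
            break
    if width > xs:
        return offset
    if offset == width:
        xs = xs - (width + width)
    offset = width
    if 34 > 11 <= offset:
        xs = width + xs
    emit(36)
    factor = (offset - offset) * handle(16)
    return factor

xs = xs - (width + width)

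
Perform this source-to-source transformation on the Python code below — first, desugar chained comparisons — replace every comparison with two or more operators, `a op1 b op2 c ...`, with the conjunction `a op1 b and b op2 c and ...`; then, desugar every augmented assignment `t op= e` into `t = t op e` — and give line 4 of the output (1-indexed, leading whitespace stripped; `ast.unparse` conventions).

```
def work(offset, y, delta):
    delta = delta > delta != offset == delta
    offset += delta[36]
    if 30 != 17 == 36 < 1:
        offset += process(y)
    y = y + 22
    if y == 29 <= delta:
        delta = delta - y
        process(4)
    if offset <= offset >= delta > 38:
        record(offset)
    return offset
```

Transformed code:
def work(offset, y, delta):
    delta = delta > delta and delta != offset and (offset == delta)
    offset = offset + delta[36]
    if 30 != 17 and 17 == 36 and (36 < 1):
        offset = offset + process(y)
    y = y + 22
    if y == 29 and 29 <= delta:
        delta = delta - y
        process(4)
    if offset <= offset and offset >= delta and (delta > 38):
        record(offset)
    return offset

if 30 != 17 and 17 == 36 and (36 < 1):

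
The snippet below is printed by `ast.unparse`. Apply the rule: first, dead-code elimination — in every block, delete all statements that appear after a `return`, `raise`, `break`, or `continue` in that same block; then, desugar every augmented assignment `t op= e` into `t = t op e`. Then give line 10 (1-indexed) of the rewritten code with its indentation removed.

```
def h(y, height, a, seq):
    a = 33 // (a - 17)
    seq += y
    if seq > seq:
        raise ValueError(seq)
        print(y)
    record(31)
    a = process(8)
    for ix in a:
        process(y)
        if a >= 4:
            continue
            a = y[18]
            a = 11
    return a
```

if a >= 4:

Transformed code:
def h(y, height, a, seq):
    a = 33 // (a - 17)
    seq = seq + y
    if seq > seq:
        raise ValueError(seq)
    record(31)
    a = process(8)
    for ix in a:
        process(y)
        if a >= 4:
            continue
    return a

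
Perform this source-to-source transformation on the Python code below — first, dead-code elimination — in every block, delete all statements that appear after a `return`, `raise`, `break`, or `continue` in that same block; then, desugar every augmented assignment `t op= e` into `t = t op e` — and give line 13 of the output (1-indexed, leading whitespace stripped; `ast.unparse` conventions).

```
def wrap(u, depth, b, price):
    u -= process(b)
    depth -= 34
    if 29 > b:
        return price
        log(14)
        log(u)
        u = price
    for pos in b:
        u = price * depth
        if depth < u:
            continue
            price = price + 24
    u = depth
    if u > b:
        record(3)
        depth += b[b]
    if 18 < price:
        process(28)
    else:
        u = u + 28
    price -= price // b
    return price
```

Transformed code:
def wrap(u, depth, b, price):
    u = u - process(b)
    depth = depth - 34
    if 29 > b:
        return price
    for pos in b:
        u = price * depth
        if depth < u:
            continue
    u = depth
    if u > b:
        record(3)
        depth = depth + b[b]
    if 18 < price:
        process(28)
    else:
        u = u + 28
    price = price - price // b
    return price

depth = depth + b[b]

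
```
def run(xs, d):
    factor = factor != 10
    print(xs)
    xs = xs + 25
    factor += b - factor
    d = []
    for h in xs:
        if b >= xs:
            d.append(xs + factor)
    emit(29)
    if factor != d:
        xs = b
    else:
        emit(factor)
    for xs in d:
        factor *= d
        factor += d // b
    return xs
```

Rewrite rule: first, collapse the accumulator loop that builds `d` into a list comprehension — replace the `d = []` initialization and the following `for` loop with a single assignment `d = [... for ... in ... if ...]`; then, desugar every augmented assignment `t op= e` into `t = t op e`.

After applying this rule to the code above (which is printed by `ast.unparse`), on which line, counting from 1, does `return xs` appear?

Transformed code:
def run(xs, d):
    factor = factor != 10
    print(xs)
    xs = xs + 25
    factor = factor + (b - factor)
    d = [xs + factor for h in xs if b >= xs]
    emit(29)
    if factor != d:
        xs = b
    else:
        emit(factor)
    for xs in d:
        factor = factor * d
        factor = factor + d // b
    return xs

15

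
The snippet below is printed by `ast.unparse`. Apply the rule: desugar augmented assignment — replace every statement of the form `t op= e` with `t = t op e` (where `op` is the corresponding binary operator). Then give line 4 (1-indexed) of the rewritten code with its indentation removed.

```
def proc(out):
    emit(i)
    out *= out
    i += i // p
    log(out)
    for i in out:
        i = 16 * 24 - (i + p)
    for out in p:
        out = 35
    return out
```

Transformed code:
def proc(out):
    emit(i)
    out = out * out
    i = i + i // p
    log(out)
    for i in out:
        i = 16 * 24 - (i + p)
    for out in p:
        out = 35
    return out

i = i + i // p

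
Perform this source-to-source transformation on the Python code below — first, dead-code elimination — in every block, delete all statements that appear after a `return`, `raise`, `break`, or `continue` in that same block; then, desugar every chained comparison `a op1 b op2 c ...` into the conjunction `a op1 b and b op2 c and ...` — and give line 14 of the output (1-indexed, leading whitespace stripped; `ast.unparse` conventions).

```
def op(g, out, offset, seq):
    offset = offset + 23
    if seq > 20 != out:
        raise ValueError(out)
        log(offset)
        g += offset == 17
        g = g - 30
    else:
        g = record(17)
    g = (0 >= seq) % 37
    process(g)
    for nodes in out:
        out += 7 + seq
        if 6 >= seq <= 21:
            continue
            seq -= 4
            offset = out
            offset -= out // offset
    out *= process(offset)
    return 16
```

return 16

Transformed code:
def op(g, out, offset, seq):
    offset = offset + 23
    if seq > 20 and 20 != out:
        raise ValueError(out)
    else:
        g = record(17)
    g = (0 >= seq) % 37
    process(g)
    for nodes in out:
        out += 7 + seq
        if 6 >= seq and seq <= 21:
            continue
    out *= process(offset)
    return 16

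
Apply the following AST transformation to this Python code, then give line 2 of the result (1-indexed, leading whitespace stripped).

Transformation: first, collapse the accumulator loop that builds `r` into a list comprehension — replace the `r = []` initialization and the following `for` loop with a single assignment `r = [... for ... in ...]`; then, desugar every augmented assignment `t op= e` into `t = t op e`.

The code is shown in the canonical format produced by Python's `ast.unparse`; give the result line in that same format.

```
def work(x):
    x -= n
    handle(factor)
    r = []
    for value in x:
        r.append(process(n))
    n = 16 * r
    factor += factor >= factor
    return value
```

x = x - n

Transformed code:
def work(x):
    x = x - n
    handle(factor)
    r = [process(n) for value in x]
    n = 16 * r
    factor = factor + (factor >= factor)
    return value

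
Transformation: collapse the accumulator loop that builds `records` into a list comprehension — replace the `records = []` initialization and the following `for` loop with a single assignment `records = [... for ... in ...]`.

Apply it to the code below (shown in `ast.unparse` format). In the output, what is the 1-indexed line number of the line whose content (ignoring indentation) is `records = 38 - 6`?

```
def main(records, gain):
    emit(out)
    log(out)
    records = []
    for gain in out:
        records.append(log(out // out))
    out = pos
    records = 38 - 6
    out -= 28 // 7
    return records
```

6

Transformed code:
def main(records, gain):
    emit(out)
    log(out)
    records = [log(out // out) for gain in out]
    out = pos
    records = 38 - 6
    out -= 28 // 7
    return records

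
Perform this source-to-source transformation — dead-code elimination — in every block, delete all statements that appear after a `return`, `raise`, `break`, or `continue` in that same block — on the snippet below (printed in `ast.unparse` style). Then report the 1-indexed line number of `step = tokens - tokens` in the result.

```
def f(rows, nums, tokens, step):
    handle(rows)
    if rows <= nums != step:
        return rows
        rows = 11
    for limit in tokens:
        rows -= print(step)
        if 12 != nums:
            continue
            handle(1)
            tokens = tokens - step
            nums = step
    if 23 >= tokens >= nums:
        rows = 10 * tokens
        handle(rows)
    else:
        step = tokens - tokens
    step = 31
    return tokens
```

13

Transformed code:
def f(rows, nums, tokens, step):
    handle(rows)
    if rows <= nums != step:
        return rows
    for limit in tokens:
        rows -= print(step)
        if 12 != nums:
            continue
    if 23 >= tokens >= nums:
        rows = 10 * tokens
        handle(rows)
    else:
        step = tokens - tokens
    step = 31
    return tokens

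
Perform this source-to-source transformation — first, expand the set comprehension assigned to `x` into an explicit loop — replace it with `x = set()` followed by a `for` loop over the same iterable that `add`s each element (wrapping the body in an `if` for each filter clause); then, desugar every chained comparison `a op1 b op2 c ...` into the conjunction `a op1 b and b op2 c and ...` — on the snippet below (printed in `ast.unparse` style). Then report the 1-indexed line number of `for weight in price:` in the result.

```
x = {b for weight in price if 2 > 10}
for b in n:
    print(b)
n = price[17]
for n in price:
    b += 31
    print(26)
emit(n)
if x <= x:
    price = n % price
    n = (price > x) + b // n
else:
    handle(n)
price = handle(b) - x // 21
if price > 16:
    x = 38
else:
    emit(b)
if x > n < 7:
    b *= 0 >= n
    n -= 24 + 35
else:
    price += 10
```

2

Transformed code:
x = set()
for weight in price:
    if 2 > 10:
        x.add(b)
for b in n:
    print(b)
n = price[17]
for n in price:
    b += 31
    print(26)
emit(n)
if x <= x:
    price = n % price
    n = (price > x) + b // n
else:
    handle(n)
price = handle(b) - x // 21
if price > 16:
    x = 38
else:
    emit(b)
if x > n and n < 7:
    b *= 0 >= n
    n -= 24 + 35
else:
    price += 10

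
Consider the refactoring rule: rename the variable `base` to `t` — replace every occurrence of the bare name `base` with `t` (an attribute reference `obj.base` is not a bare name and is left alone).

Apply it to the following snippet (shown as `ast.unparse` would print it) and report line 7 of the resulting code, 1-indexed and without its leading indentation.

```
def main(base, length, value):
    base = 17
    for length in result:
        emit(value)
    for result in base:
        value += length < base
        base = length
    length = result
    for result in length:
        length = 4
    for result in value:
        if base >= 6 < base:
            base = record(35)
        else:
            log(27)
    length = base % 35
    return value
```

Transformed code:
def main(t, length, value):
    t = 17
    for length in result:
        emit(value)
    for result in t:
        value += length < t
        t = length
    length = result
    for result in length:
        length = 4
    for result in value:
        if t >= 6 < t:
            t = record(35)
        else:
            log(27)
    length = t % 35
    return value

t = length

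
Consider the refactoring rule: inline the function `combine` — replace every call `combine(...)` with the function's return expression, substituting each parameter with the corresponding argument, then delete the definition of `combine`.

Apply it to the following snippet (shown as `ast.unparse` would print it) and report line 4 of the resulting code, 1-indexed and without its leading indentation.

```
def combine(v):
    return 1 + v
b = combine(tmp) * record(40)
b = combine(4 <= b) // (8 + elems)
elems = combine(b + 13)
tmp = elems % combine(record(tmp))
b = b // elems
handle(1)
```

Transformed code:
b = (1 + tmp) * record(40)
b = (1 + (4 <= b)) // (8 + elems)
elems = 1 + (b + 13)
tmp = elems % (1 + record(tmp))
b = b // elems
handle(1)

tmp = elems % (1 + record(tmp))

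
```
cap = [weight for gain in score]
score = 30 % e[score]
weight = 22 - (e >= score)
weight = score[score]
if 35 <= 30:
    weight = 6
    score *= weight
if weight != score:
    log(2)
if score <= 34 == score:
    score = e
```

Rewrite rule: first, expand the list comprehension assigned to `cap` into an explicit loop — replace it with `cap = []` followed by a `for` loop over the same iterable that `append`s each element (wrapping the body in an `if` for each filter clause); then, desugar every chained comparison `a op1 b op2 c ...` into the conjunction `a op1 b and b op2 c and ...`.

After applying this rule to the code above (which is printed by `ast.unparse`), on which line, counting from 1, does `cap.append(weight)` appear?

3

Transformed code:
cap = []
for gain in score:
    cap.append(weight)
score = 30 % e[score]
weight = 22 - (e >= score)
weight = score[score]
if 35 <= 30:
    weight = 6
    score *= weight
if weight != score:
    log(2)
if score <= 34 and 34 == score:
    score = e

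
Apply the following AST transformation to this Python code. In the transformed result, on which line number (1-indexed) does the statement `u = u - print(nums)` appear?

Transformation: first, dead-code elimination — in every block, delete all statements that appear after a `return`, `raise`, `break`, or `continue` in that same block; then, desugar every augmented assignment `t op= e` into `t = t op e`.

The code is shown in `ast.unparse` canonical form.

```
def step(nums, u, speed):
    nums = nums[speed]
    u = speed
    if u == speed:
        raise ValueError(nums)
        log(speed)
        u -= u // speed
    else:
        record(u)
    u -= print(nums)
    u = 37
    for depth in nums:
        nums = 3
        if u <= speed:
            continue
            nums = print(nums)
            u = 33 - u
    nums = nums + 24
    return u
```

8

Transformed code:
def step(nums, u, speed):
    nums = nums[speed]
    u = speed
    if u == speed:
        raise ValueError(nums)
    else:
        record(u)
    u = u - print(nums)
    u = 37
    for depth in nums:
        nums = 3
        if u <= speed:
            continue
    nums = nums + 24
    return u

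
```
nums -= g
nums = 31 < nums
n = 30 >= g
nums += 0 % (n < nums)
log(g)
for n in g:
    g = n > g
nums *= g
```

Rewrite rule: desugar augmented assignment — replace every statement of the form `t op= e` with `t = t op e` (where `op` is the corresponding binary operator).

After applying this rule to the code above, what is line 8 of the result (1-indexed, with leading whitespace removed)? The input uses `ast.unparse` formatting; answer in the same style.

Transformed code:
nums = nums - g
nums = 31 < nums
n = 30 >= g
nums = nums + 0 % (n < nums)
log(g)
for n in g:
    g = n > g
nums = nums * g

nums = nums * g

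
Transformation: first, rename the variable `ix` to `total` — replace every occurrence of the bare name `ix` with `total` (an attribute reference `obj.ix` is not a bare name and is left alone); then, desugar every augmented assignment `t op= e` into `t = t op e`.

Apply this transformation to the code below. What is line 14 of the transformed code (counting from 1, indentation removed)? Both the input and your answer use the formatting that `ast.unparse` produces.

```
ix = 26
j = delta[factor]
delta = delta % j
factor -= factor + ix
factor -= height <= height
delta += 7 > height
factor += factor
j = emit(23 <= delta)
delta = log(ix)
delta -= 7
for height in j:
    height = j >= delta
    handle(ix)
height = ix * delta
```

Transformed code:
total = 26
j = delta[factor]
delta = delta % j
factor = factor - (factor + total)
factor = factor - (height <= height)
delta = delta + (7 > height)
factor = factor + factor
j = emit(23 <= delta)
delta = log(total)
delta = delta - 7
for height in j:
    height = j >= delta
    handle(total)
height = total * delta

height = total * delta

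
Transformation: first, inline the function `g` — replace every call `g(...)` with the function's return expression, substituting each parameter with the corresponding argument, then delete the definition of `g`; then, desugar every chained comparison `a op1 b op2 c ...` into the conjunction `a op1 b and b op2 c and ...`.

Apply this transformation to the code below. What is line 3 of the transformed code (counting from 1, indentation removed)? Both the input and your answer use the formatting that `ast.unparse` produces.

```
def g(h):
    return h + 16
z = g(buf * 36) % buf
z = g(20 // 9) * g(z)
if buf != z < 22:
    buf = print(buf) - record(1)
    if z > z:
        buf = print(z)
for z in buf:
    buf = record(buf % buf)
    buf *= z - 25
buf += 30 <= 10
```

if buf != z and z < 22:

Transformed code:
z = (buf * 36 + 16) % buf
z = (20 // 9 + 16) * (z + 16)
if buf != z and z < 22:
    buf = print(buf) - record(1)
    if z > z:
        buf = print(z)
for z in buf:
    buf = record(buf % buf)
    buf *= z - 25
buf += 30 <= 10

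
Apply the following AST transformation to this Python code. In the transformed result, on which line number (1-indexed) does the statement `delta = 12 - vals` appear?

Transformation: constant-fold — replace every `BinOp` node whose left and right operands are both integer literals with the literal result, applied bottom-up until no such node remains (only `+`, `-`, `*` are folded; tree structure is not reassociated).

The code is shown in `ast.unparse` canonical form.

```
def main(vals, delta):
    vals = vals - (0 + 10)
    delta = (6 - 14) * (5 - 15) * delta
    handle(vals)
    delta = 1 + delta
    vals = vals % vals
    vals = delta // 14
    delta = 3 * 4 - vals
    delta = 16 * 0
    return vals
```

8

Transformed code:
def main(vals, delta):
    vals = vals - 10
    delta = 80 * delta
    handle(vals)
    delta = 1 + delta
    vals = vals % vals
    vals = delta // 14
    delta = 12 - vals
    delta = 0
    return vals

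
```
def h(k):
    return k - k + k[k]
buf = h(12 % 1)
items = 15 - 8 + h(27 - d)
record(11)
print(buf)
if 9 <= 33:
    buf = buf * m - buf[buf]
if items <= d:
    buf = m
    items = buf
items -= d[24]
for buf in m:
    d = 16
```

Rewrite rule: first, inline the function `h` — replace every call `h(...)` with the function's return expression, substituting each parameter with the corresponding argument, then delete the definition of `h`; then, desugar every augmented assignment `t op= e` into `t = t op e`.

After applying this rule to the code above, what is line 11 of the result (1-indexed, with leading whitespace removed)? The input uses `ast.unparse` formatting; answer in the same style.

for buf in m:

Transformed code:
buf = 12 % 1 - 12 % 1 + (12 % 1)[12 % 1]
items = 15 - 8 + (27 - d - (27 - d) + (27 - d)[27 - d])
record(11)
print(buf)
if 9 <= 33:
    buf = buf * m - buf[buf]
if items <= d:
    buf = m
    items = buf
items = items - d[24]
for buf in m:
    d = 16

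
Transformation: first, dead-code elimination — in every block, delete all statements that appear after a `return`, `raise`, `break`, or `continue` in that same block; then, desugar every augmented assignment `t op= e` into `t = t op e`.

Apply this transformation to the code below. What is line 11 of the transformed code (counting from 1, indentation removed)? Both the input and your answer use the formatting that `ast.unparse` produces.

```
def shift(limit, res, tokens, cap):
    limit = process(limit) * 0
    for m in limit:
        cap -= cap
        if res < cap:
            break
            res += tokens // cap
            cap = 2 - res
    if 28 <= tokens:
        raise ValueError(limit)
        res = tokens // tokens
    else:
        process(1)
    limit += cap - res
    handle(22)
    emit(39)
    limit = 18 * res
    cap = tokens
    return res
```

Transformed code:
def shift(limit, res, tokens, cap):
    limit = process(limit) * 0
    for m in limit:
        cap = cap - cap
        if res < cap:
            break
    if 28 <= tokens:
        raise ValueError(limit)
    else:
        process(1)
    limit = limit + (cap - res)
    handle(22)
    emit(39)
    limit = 18 * res
    cap = tokens
    return res

limit = limit + (cap - res)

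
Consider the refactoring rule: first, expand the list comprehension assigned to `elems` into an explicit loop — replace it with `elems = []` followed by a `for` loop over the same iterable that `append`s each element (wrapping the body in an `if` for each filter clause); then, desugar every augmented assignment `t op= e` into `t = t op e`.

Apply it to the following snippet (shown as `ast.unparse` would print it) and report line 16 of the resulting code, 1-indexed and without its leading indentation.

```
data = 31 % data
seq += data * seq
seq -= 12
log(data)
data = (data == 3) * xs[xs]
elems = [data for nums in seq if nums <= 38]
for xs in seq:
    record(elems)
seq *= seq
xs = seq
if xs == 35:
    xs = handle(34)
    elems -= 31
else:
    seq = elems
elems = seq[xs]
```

elems = elems - 31

Transformed code:
data = 31 % data
seq = seq + data * seq
seq = seq - 12
log(data)
data = (data == 3) * xs[xs]
elems = []
for nums in seq:
    if nums <= 38:
        elems.append(data)
for xs in seq:
    record(elems)
seq = seq * seq
xs = seq
if xs == 35:
    xs = handle(34)
    elems = elems - 31
else:
    seq = elems
elems = seq[xs]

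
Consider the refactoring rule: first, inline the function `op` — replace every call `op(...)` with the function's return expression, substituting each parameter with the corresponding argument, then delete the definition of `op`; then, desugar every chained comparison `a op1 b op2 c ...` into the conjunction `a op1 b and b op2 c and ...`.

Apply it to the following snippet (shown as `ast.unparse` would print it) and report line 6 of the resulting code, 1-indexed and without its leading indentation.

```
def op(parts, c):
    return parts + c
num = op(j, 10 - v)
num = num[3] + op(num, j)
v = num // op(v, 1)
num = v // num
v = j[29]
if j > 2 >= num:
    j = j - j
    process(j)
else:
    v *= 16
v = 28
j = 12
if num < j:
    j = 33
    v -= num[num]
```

if j > 2 and 2 >= num:

Transformed code:
num = j + (10 - v)
num = num[3] + (num + j)
v = num // (v + 1)
num = v // num
v = j[29]
if j > 2 and 2 >= num:
    j = j - j
    process(j)
else:
    v *= 16
v = 28
j = 12
if num < j:
    j = 33
    v -= num[num]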